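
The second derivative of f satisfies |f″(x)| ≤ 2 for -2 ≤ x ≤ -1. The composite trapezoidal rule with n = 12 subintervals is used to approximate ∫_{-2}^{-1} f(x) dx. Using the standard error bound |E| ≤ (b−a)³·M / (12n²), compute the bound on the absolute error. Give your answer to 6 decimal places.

0.001157

|E| ≤ (1)³·2 / (12·12²) = 2/1728 = 0.001157.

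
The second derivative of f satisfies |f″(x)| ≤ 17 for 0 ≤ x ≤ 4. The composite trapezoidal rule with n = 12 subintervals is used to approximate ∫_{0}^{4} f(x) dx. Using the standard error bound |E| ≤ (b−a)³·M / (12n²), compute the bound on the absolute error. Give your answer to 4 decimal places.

0.6296

|E| ≤ (4)³·17 / (12·12²) = 1088/1728 = 0.6296.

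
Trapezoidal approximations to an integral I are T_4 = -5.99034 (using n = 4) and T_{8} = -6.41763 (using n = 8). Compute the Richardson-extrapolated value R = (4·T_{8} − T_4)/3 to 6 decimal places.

-6.560060

R = (4·T_{8} − T_4) / 3 = (4·(-6.41763) − (-5.99034))/3 = (-19.68018)/3 = -6.560060.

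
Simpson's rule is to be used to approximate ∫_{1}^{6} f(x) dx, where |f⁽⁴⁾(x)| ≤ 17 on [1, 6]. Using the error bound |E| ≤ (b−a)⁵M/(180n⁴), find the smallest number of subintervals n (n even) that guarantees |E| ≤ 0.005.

Need 53125/(180n⁴) ≤ 0.005.
n⁴ ≥ 53125/(180·0.005) = 59027.8 ⇒ n ≥ 15.5871, so the smallest even n is 16. (n must be even for Simpson's rule.)

16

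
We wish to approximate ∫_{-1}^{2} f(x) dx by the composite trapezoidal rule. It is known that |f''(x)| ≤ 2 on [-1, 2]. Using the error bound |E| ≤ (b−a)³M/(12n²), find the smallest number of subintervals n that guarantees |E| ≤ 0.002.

Need 54/(12n²) ≤ 0.002.
n² ≥ 54/(12·0.002) = 2250 ⇒ n ≥ 47.4342, so the smallest n is 48.

48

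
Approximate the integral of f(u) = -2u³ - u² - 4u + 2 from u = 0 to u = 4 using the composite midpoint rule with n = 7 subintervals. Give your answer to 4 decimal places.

h = (4 − 0)/7 = 0.571429.
Midpoints m₁,…,m₇ = 0.285714, 0.857143, 1.428571, 2, 2.571429, 3.142857, 3.714286.
f(m₁)=0.728863, f(m₂)=-3.422741, f(m₃)=-11.586006, f(m₄)=-26, f(m₅)=-48.903790, f(m₆)=-82.536443, f(m₇)=-129.137026.
h·[f(m₁) + f(m₂) + f(m₃) + f(m₄) + f(m₅) + f(m₆) + f(m₇)] = 0.571429·(-300.857143) = -171.9184.

-171.9184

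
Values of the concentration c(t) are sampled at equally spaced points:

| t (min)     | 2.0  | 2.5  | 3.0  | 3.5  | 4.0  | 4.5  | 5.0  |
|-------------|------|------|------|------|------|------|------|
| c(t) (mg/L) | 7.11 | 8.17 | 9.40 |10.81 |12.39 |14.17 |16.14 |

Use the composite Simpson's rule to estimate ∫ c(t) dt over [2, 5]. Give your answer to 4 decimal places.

h = 0.5, n = 6.
(h/3)·[y₀ + 4y₁ + 2y₂ + 4y₃ + 2y₄ + 4y₅ + y₆] = 0.166667·(199.43) = 33.2383.

33.2383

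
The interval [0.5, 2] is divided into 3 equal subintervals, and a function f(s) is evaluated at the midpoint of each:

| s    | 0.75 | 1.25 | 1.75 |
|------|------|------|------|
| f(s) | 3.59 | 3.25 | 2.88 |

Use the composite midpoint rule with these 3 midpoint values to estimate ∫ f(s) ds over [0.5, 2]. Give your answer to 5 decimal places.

h = 0.5, n = 3.
h·[y(m₁) + y(m₂) + y(m₃)] = 0.5·(9.72) = 4.86000.

4.86000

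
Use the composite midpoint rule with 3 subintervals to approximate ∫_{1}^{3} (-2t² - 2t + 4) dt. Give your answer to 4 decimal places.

-17.1852

h = (3 − 1)/3 = 0.666667.
Midpoints m₁,…,m₃ = 1.333333, 2, 2.666667.
f(m₁)=-2.222222, f(m₂)=-8, f(m₃)=-15.555556.
h·[f(m₁) + f(m₂) + f(m₃)] = 0.666667·(-25.777778) = -17.1852.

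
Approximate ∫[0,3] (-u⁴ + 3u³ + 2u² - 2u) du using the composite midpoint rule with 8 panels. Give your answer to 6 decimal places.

21.236160

h = (3 − 0)/8 = 0.375.
Midpoints m₁,…,m₈ = 0.1875, 0.5625, 0.9375, 1.3125, 1.6875, 2.0625, 2.4375, 2.8125.
f(m₁)=-0.2861480712890625, f(m₂)=-0.0583648681640625, f(m₃)=1.5822601318359375, f(m₄)=4.6357269287109375, f(m₅)=8.6274261474609375, f(m₆)=12.6081390380859375, f(m₇)=15.1540374755859375, f(m₈)=14.3666839599609375.
h·[f(m₁) + f(m₂) + f(m₃) + f(m₄) + f(m₅) + f(m₆) + f(m₇) + f(m₈)] = 0.375·(56.6297607421875) = 21.236160.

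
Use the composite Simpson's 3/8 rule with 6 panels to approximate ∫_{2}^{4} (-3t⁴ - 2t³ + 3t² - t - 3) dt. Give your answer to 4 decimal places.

h = (4 − 2)/6 = 0.333333.
Nodes t₀,…,t₆ = 2, 2.333333, 2.666667, 3, 3.333333, 3.666667, 4.
f(t) = -3t⁴ - 2t³ + 3t² - t - 3: f₀=-57, f₁=-103.333333, f₂=-173.962963, f₃=-276, f₄=-417.444444, f₅=-607.185185, f₆=-855.
(3h/8)·[f₀ + 3f₁ + 3f₂ + 2f₃ + 3f₄ + 3f₅ + f₆] = 0.125·(-5369.777778) = -671.2222.

-671.2222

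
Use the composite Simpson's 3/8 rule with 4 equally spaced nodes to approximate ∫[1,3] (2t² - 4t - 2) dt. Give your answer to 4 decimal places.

-2.6667

h = (3 − 1)/3 = 0.666667.
Nodes t₀,…,t₃ = 1, 1.666667, 2.333333, 3.
f(t) = 2t² - 4t - 2: f₀=-4, f₁=-3.111111, f₂=-0.444444, f₃=4.
(3h/8)·[f₀ + 3f₁ + 3f₂ + f₃] = 0.25·(-10.666667) = -2.6667.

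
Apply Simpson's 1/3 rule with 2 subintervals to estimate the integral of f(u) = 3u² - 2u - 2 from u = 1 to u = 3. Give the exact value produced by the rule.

14

h = (3 − 1)/2 = 1.
Nodes u₀,…,u₂ = 1, 2, 3.
f(u) = 3u² - 2u - 2: f₀=-1, f₁=6, f₂=19.
(h/3)·[f₀ + 4f₁ + f₂] = 0.333333·(42) = 14.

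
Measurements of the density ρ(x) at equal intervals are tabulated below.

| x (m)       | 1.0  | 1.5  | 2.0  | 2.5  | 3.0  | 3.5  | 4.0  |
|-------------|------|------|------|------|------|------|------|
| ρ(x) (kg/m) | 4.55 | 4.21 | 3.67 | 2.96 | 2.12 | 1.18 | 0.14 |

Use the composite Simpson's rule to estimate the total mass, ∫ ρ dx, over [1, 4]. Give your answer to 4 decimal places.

8.2783

h = 0.5, n = 6.
(h/3)·[y₀ + 4y₁ + 2y₂ + 4y₃ + 2y₄ + 4y₅ + y₆] = 0.166667·(49.67) = 8.2783.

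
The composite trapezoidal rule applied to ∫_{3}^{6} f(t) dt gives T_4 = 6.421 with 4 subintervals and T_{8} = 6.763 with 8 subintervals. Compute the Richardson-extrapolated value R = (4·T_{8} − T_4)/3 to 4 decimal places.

R = (4·T_{8} − T_4) / 3 = (4·6.763 − 6.421)/3 = (20.631)/3 = 6.8770.

6.8770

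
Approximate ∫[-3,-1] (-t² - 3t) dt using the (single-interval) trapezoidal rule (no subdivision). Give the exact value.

2

T = (b−a)/2 · [f(-3) + f(-1)] = 1·[0 + 2] = 2.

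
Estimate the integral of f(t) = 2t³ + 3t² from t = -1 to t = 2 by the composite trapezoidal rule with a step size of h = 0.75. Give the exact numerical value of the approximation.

18.1875

h = (2 − (-1))/4 = 0.75.
Nodes t₀,…,t₄ = -1, -0.25, 0.5, 1.25, 2.
f(t) = 2t³ + 3t²: f₀=1, f₁=0.15625, f₂=1, f₃=8.59375, f₄=28.
(h/2)·[f₀ + 2f₁ + 2f₂ + 2f₃ + f₄] = 0.375·(48.5) = 18.1875.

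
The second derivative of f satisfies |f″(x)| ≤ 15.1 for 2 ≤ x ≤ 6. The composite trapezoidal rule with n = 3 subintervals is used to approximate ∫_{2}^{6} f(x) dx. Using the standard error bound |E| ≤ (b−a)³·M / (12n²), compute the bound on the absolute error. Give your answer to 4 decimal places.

8.9481

|E| ≤ (4)³·15.1 / (12·3²) = 966.4/108 = 8.9481.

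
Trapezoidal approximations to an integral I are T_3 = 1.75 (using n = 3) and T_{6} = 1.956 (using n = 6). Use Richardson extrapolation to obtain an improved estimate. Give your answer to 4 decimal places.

R = (4·T_{6} − T_3) / 3 = (4·1.956 − 1.75)/3 = (6.074)/3 = 2.0247.

2.0247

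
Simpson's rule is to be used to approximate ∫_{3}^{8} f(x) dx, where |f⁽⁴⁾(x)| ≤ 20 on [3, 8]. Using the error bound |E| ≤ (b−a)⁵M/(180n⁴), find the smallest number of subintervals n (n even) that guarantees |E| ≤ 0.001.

Need 62500/(180n⁴) ≤ 0.001.
n⁴ ≥ 62500/(180·0.001) = 347222 ⇒ n ≥ 24.2746, so the smallest even n is 26. (n must be even for Simpson's rule.)

26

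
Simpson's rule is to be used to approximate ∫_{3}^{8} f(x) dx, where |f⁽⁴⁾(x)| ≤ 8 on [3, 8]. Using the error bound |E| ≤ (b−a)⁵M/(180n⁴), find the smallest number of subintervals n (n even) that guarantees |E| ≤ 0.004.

Need 25000/(180n⁴) ≤ 0.004.
n⁴ ≥ 25000/(180·0.004) = 34722.2 ⇒ n ≥ 13.6506, so the smallest even n is 14. (n must be even for Simpson's rule.)

14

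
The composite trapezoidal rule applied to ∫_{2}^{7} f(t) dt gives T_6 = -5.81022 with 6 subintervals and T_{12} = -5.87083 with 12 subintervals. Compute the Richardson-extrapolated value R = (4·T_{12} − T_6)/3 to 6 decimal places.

R = (4·T_{12} − T_6) / 3 = (4·(-5.87083) − (-5.81022))/3 = (-17.67310)/3 = -5.891033.

-5.891033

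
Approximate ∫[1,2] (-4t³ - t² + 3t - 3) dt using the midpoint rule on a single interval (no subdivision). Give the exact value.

M = (b−a)·f(1.5) = 1·(-14.25) = -14.25.

-14.25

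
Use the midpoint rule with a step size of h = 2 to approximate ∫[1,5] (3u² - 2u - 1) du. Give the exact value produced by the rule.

h = (5 − 1)/2 = 2.
Midpoints m₁,…,m₂ = 2, 4.
f(m₁)=7, f(m₂)=39.
h·[f(m₁) + f(m₂)] = 2·(46) = 92.

92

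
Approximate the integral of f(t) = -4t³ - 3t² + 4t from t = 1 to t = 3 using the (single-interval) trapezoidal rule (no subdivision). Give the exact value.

-126

T = (b−a)/2 · [f(1) + f(3)] = 1·[(-3) + (-123)] = -126.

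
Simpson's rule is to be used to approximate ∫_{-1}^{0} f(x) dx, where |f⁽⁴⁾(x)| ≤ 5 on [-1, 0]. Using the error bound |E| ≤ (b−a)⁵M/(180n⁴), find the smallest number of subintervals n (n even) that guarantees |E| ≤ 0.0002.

Need 5/(180n⁴) ≤ 0.0002.
n⁴ ≥ 5/(180·0.0002) = 138.889 ⇒ n ≥ 3.4329, so the smallest even n is 4. (n must be even for Simpson's rule.)

4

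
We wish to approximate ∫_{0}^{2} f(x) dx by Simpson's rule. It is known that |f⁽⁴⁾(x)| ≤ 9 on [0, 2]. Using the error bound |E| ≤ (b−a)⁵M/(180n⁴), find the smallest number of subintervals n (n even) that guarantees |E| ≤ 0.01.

Need 288/(180n⁴) ≤ 0.01.
n⁴ ≥ 288/(180·0.01) = 160 ⇒ n ≥ 3.5566, so the smallest even n is 4. (n must be even for Simpson's rule.)

4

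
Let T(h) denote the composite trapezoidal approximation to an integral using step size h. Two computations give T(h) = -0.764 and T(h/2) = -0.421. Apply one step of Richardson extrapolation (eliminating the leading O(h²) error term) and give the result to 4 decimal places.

R = (4·T(h/2) − T(h)) / 3 = (4·(-0.421) − (-0.764))/3 = (-0.920)/3 = -0.3067.

-0.3067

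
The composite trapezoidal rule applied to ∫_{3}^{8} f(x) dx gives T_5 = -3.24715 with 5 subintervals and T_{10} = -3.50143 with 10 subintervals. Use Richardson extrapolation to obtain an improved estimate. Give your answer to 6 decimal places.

R = (4·T_{10} − T_5) / 3 = (4·(-3.50143) − (-3.24715))/3 = (-10.75857)/3 = -3.586190.

-3.586190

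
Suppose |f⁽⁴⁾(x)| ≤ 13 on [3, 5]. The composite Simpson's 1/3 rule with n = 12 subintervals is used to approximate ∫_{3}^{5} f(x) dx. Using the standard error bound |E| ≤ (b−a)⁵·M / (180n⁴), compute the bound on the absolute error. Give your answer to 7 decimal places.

|E| ≤ (2)⁵·13 / (180·12⁴) = 416/3732480 = 0.0001115.

0.0001115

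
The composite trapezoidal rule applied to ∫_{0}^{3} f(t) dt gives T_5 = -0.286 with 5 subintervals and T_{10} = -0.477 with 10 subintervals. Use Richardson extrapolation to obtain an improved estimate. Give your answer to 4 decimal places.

R = (4·T_{10} − T_5) / 3 = (4·(-0.477) − (-0.286))/3 = (-1.622)/3 = -0.5407.

-0.5407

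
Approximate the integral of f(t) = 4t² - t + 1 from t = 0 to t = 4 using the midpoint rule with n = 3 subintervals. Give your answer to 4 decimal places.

78.9630

h = (4 − 0)/3 = 1.333333.
Midpoints m₁,…,m₃ = 0.666667, 2, 3.333333.
f(m₁)=2.111111, f(m₂)=15, f(m₃)=42.111111.
h·[f(m₁) + f(m₂) + f(m₃)] = 1.333333·(59.222222) = 78.9630.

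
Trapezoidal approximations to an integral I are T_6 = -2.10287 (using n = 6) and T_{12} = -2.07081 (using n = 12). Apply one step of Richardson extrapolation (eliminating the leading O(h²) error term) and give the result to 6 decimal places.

-2.060123

R = (4·T_{12} − T_6) / 3 = (4·(-2.07081) − (-2.10287))/3 = (-6.18037)/3 = -2.060123.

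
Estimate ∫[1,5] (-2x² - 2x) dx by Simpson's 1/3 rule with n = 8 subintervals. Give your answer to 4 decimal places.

-106.6667

h = (5 − 1)/8 = 0.5.
Nodes x₀,…,x₈ = 1, 1.5, 2, 2.5, 3, 3.5, 4, 4.5, 5.
f(x) = -2x² - 2x: f₀=-4, f₁=-7.5, f₂=-12, f₃=-17.5, f₄=-24, f₅=-31.5, f₆=-40, f₇=-49.5, f₈=-60.
(h/3)·[f₀ + 4f₁ + 2f₂ + 4f₃ + 2f₄ + 4f₅ + 2f₆ + 4f₇ + f₈] = 0.166667·(-640) = -106.6667.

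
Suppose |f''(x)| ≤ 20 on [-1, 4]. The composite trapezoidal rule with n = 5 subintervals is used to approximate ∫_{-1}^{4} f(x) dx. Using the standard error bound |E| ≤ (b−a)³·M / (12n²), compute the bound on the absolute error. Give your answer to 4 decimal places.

|E| ≤ (5)³·20 / (12·5²) = 2500/300 = 8.3333.

8.3333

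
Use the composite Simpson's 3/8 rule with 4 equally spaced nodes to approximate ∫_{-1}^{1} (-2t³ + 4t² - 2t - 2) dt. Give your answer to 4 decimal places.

h = (1 − (-1))/3 = 0.666667.
Nodes t₀,…,t₃ = -1, -0.333333, 0.333333, 1.
f(t) = -2t³ + 4t² - 2t - 2: f₀=6, f₁=-0.814815, f₂=-2.296296, f₃=-2.
(3h/8)·[f₀ + 3f₁ + 3f₂ + f₃] = 0.25·(-5.333333) = -1.3333.

-1.3333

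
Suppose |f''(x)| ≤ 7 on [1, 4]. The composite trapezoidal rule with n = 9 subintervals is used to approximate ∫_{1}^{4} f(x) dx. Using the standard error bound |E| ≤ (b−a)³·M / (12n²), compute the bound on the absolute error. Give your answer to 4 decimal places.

|E| ≤ (3)³·7 / (12·9²) = 189/972 = 0.1944.

0.1944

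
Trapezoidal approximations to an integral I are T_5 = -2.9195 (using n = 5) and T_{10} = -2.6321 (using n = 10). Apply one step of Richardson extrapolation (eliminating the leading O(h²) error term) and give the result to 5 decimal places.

R = (4·T_{10} − T_5) / 3 = (4·(-2.6321) − (-2.9195))/3 = (-7.6089)/3 = -2.53630.

-2.53630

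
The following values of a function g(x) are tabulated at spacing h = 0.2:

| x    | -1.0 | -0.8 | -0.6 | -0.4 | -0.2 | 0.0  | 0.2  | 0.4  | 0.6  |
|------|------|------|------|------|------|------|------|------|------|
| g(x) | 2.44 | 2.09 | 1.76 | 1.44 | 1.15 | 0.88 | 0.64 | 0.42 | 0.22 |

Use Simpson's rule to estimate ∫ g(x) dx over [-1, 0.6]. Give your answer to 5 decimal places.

h = 0.2, n = 8.
(h/3)·[y₀ + 4y₁ + 2y₂ + 4y₃ + 2y₄ + 4y₅ + 2y₆ + 4y₇ + y₈] = 0.066667·(29.08) = 1.93867.

1.93867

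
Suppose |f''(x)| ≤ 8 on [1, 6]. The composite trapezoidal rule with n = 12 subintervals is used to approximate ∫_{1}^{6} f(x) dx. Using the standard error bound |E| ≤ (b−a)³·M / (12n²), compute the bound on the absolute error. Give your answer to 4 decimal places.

|E| ≤ (5)³·8 / (12·12²) = 1000/1728 = 0.5787.

0.5787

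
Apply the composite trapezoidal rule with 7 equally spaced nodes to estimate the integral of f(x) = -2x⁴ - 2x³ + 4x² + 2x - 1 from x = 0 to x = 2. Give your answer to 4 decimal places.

h = (2 − 0)/6 = 0.333333.
Nodes x₀,…,x₆ = 0, 0.333333, 0.666667, 1, 1.333333, 1.666667, 2.
f(x) = -2x⁴ - 2x³ + 4x² + 2x - 1: f₀=-1, f₁=0.012346, f₂=1.123457, f₃=1, f₄=-2.283951, f₅=-11.246914, f₆=-29.
(h/2)·[f₀ + 2f₁ + 2f₂ + 2f₃ + 2f₄ + 2f₅ + f₆] = 0.166667·(-52.790123) = -8.7984.

-8.7984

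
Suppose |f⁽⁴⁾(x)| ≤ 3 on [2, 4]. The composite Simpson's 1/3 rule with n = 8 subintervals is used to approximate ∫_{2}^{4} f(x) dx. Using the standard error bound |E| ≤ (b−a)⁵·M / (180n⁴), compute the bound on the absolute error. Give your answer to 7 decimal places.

|E| ≤ (2)⁵·3 / (180·8⁴) = 96/737280 = 0.0001302.

0.0001302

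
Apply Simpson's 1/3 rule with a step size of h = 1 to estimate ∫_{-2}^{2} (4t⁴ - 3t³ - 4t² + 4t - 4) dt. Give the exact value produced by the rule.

h = (2 − (-2))/4 = 1.
Nodes t₀,…,t₄ = -2, -1, 0, 1, 2.
f(t) = 4t⁴ - 3t³ - 4t² + 4t - 4: f₀=60, f₁=-5, f₂=-4, f₃=-3, f₄=28.
(h/3)·[f₀ + 4f₁ + 2f₂ + 4f₃ + f₄] = 0.333333·(48) = 16.

16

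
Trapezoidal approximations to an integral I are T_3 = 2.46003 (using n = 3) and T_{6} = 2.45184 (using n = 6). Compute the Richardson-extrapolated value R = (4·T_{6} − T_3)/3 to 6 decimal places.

2.449110

R = (4·T_{6} − T_3) / 3 = (4·2.45184 − 2.46003)/3 = (7.34733)/3 = 2.449110.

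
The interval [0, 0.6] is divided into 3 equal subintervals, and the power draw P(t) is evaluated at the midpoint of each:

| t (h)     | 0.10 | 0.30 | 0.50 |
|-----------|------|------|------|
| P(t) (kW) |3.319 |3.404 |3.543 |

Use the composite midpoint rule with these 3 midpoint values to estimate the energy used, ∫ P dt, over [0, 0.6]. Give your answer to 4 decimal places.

h = 0.2, n = 3.
h·[y(m₁) + y(m₂) + y(m₃)] = 0.2·(10.266) = 2.0532.

2.0532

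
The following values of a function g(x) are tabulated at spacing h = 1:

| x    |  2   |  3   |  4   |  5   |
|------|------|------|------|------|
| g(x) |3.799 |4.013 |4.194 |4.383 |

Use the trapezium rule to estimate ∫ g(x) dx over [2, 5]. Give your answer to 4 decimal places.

h = 1, n = 3.
(h/2)·[y₀ + 2y₁ + 2y₂ + y₃] = 0.5·(24.596) = 12.2980.

12.2980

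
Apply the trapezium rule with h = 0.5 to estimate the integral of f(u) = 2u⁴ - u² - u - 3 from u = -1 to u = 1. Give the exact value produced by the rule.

-5.625

h = (1 − (-1))/4 = 0.5.
Nodes u₀,…,u₄ = -1, -0.5, 0, 0.5, 1.
f(u) = 2u⁴ - u² - u - 3: f₀=-1, f₁=-2.625, f₂=-3, f₃=-3.625, f₄=-3.
(h/2)·[f₀ + 2f₁ + 2f₂ + 2f₃ + f₄] = 0.25·(-22.5) = -5.625.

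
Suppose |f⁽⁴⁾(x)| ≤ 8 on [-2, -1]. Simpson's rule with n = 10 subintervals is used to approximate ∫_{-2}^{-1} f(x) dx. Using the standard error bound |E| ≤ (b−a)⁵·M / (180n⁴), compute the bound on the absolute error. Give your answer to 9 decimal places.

0.000004444

|E| ≤ (1)⁵·8 / (180·10⁴) = 8/1800000 = 0.000004444.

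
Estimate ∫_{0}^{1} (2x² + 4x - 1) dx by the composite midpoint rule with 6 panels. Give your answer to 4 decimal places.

h = (1 − 0)/6 = 0.166667.
Midpoints m₁,…,m₆ = 0.083333, 0.25, 0.416667, 0.583333, 0.75, 0.916667.
f(m₁)=-0.652778, f(m₂)=0.125, f(m₃)=1.013889, f(m₄)=2.013889, f(m₅)=3.125, f(m₆)=4.347222.
h·[f(m₁) + f(m₂) + f(m₃) + f(m₄) + f(m₅) + f(m₆)] = 0.166667·(9.972222) = 1.6620.

1.6620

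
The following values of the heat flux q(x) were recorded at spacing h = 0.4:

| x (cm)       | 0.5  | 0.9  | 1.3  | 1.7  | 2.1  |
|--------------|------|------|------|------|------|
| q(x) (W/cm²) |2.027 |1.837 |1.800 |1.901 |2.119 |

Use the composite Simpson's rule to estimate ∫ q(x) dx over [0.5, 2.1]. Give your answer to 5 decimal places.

3.02640

h = 0.4, n = 4.
(h/3)·[y₀ + 4y₁ + 2y₂ + 4y₃ + y₄] = 0.133333·(22.698) = 3.02640.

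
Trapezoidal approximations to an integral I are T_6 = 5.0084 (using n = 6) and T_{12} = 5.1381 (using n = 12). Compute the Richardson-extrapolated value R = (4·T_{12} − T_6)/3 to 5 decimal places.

R = (4·T_{12} − T_6) / 3 = (4·5.1381 − 5.0084)/3 = (15.5440)/3 = 5.18133.

5.18133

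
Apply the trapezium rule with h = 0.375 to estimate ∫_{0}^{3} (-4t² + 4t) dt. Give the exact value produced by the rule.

-18.28125

h = (3 − 0)/8 = 0.375.
Nodes t₀,…,t₈ = 0, 0.375, 0.75, 1.125, 1.5, 1.875, 2.25, 2.625, 3.
f(t) = -4t² + 4t: f₀=0, f₁=0.9375, f₂=0.75, f₃=-0.5625, f₄=-3, f₅=-6.5625, f₆=-11.25, f₇=-17.0625, f₈=-24.
(h/2)·[f₀ + 2f₁ + 2f₂ + 2f₃ + 2f₄ + 2f₅ + 2f₆ + 2f₇ + f₈] = 0.1875·(-97.5) = -18.28125.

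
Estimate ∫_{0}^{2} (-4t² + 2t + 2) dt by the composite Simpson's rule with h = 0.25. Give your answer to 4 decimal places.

-2.6667

h = (2 − 0)/8 = 0.25.
Nodes t₀,…,t₈ = 0, 0.25, 0.5, 0.75, 1, 1.25, 1.5, 1.75, 2.
f(t) = -4t² + 2t + 2: f₀=2, f₁=2.25, f₂=2, f₃=1.25, f₄=0, f₅=-1.75, f₆=-4, f₇=-6.75, f₈=-10.
(h/3)·[f₀ + 4f₁ + 2f₂ + 4f₃ + 2f₄ + 4f₅ + 2f₆ + 4f₇ + f₈] = 0.083333·(-32) = -2.6667.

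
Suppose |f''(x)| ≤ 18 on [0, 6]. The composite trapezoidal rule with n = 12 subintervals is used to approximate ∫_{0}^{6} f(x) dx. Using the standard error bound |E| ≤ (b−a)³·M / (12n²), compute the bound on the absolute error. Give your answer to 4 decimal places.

|E| ≤ (6)³·18 / (12·12²) = 3888/1728 = 2.2500.

2.2500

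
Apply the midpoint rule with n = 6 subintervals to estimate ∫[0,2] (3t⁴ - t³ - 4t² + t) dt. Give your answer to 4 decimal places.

h = (2 − 0)/6 = 0.333333.
Midpoints m₁,…,m₆ = 0.166667, 0.5, 0.833333, 1.166667, 1.5, 1.833333.
f(m₁)=0.053241, f(m₂)=-0.4375, f(m₃)=-1.076389, f(m₄)=-0.307870, f(m₅)=4.3125, f(m₆)=16.118056.
h·[f(m₁) + f(m₂) + f(m₃) + f(m₄) + f(m₅) + f(m₆)] = 0.333333·(18.662037) = 6.2207.

6.2207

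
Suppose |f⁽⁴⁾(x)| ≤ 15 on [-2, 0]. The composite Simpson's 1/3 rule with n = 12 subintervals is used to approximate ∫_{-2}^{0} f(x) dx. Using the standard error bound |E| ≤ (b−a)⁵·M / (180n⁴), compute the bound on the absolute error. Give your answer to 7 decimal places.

0.0001286

|E| ≤ (2)⁵·15 / (180·12⁴) = 480/3732480 = 0.0001286.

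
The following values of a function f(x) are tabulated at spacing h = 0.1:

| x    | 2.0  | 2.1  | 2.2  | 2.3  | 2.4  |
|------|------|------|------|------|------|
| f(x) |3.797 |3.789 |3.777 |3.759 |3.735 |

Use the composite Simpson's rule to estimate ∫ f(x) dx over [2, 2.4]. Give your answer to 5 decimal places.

h = 0.1, n = 4.
(h/3)·[y₀ + 4y₁ + 2y₂ + 4y₃ + y₄] = 0.033333·(45.278) = 1.50927.

1.50927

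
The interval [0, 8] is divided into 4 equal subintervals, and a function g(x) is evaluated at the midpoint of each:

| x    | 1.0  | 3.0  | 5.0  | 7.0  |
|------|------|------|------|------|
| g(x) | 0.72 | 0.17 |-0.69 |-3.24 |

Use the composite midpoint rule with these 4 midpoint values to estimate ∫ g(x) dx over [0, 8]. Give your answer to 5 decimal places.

-6.08000

h = 2, n = 4.
h·[y(m₁) + y(m₂) + y(m₃) + y(m₄)] = 2·(-3.04) = -6.08000.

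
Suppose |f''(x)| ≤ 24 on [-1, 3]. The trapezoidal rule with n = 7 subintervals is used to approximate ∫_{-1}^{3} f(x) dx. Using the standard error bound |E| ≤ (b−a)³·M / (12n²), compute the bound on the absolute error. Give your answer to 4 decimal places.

2.6122

|E| ≤ (4)³·24 / (12·7²) = 1536/588 = 2.6122.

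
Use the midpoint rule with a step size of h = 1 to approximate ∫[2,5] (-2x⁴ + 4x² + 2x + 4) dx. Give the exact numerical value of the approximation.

-1010.375

h = (5 − 2)/3 = 1.
Midpoints m₁,…,m₃ = 2.5, 3.5, 4.5.
f(m₁)=-44.125, f(m₂)=-240.125, f(m₃)=-726.125.
h·[f(m₁) + f(m₂) + f(m₃)] = 1·(-1010.375) = -1010.375.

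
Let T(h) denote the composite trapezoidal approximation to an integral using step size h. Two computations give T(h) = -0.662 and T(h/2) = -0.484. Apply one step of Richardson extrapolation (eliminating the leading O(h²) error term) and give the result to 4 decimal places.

-0.4247

R = (4·T(h/2) − T(h)) / 3 = (4·(-0.484) − (-0.662))/3 = (-1.274)/3 = -0.4247.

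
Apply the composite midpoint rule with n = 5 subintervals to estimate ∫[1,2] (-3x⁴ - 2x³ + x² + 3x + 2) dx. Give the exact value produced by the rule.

h = (2 − 1)/5 = 0.2.
Midpoints m₁,…,m₅ = 1.1, 1.3, 1.5, 1.7, 1.9.
f(m₁)=-0.5443, f(m₂)=-5.3723, f(m₃)=-13.1875, f(m₄)=-24.8923, f(m₅)=-41.5043.
h·[f(m₁) + f(m₂) + f(m₃) + f(m₄) + f(m₅)] = 0.2·(-85.5007) = -17.10014.

-17.10014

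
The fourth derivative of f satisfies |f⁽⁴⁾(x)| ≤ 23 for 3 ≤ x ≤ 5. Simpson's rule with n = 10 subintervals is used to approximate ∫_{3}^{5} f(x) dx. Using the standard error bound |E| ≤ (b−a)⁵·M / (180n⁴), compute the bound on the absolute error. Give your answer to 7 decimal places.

|E| ≤ (2)⁵·23 / (180·10⁴) = 736/1800000 = 0.0004089.

0.0004089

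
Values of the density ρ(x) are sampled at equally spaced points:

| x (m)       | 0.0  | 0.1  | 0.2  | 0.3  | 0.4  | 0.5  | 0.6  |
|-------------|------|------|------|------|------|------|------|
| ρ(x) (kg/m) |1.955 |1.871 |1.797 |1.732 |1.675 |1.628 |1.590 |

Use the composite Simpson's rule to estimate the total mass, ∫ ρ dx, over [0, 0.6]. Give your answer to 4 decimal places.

h = 0.1, n = 6.
(h/3)·[y₀ + 4y₁ + 2y₂ + 4y₃ + 2y₄ + 4y₅ + y₆] = 0.033333·(31.413) = 1.0471.

1.0471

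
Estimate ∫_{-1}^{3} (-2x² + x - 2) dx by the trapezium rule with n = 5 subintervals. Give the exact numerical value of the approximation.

-23.52

h = (3 − (-1))/5 = 0.8.
Nodes x₀,…,x₅ = -1, -0.2, 0.6, 1.4, 2.2, 3.
f(x) = -2x² + x - 2: f₀=-5, f₁=-2.28, f₂=-2.12, f₃=-4.52, f₄=-9.48, f₅=-17.
(h/2)·[f₀ + 2f₁ + 2f₂ + 2f₃ + 2f₄ + f₅] = 0.4·(-58.8) = -23.52.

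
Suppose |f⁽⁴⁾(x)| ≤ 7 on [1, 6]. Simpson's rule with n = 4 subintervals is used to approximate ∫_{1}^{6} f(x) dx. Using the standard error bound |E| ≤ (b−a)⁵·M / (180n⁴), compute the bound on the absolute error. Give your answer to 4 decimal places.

|E| ≤ (5)⁵·7 / (180·4⁴) = 21875/46080 = 0.4747.

0.4747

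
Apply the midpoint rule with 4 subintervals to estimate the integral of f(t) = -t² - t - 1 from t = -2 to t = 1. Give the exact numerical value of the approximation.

h = (1 − (-2))/4 = 0.75.
Midpoints m₁,…,m₄ = -1.625, -0.875, -0.125, 0.625.
f(m₁)=-2.015625, f(m₂)=-0.890625, f(m₃)=-0.890625, f(m₄)=-2.015625.
h·[f(m₁) + f(m₂) + f(m₃) + f(m₄)] = 0.75·(-5.8125) = -4.359375.

-4.359375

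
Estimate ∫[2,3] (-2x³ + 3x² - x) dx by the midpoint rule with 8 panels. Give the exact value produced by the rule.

h = (3 − 2)/8 = 0.125.
Midpoints m₁,…,m₈ = 2.0625, 2.1875, 2.3125, 2.4375, 2.5625, 2.6875, 2.8125, 2.9375.
f(m₁)=-6.84814453125, f(m₂)=-8.76708984375, f(m₃)=-11.00244140625, f(m₄)=-13.57763671875, f(m₅)=-16.51611328125, f(m₆)=-19.84130859375, f(m₇)=-23.57666015625, f(m₈)=-27.74560546875.
h·[f(m₁) + f(m₂) + f(m₃) + f(m₄) + f(m₅) + f(m₆) + f(m₇) + f(m₈)] = 0.125·(-127.875) = -15.984375.

-15.984375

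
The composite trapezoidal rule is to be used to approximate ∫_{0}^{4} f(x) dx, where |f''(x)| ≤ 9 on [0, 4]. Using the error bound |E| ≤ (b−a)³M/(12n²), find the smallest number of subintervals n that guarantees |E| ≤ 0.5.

Need 576/(12n²) ≤ 0.5.
n² ≥ 576/(12·0.5) = 96 ⇒ n ≥ 9.7980, so the smallest n is 10.

10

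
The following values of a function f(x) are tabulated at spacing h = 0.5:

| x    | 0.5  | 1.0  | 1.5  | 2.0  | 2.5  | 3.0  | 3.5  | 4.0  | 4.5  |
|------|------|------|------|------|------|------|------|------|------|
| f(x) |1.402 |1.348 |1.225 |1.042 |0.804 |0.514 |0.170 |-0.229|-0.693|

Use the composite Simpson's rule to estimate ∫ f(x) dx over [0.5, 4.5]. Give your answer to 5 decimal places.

2.63450

h = 0.5, n = 8.
(h/3)·[y₀ + 4y₁ + 2y₂ + 4y₃ + 2y₄ + 4y₅ + 2y₆ + 4y₇ + y₈] = 0.166667·(15.807) = 2.63450.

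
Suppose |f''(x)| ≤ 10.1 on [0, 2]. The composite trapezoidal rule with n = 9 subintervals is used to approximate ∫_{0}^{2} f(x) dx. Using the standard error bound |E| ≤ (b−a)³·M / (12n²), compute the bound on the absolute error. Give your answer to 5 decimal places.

|E| ≤ (2)³·10.1 / (12·9²) = 80.8/972 = 0.08313.

0.08313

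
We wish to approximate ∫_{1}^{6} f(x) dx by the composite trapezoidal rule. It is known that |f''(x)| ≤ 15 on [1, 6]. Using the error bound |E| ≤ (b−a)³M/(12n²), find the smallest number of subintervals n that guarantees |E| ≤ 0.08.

Need 1875/(12n²) ≤ 0.08.
n² ≥ 1875/(12·0.08) = 1953.12 ⇒ n ≥ 44.1942, so the smallest n is 45.

45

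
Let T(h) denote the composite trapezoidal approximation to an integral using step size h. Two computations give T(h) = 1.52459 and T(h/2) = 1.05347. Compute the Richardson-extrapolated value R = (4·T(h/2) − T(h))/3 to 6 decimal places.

R = (4·T(h/2) − T(h)) / 3 = (4·1.05347 − 1.52459)/3 = (2.68929)/3 = 0.896430.

0.896430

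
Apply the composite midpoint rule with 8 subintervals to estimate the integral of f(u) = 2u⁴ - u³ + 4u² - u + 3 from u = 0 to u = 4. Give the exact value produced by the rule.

429.78125

h = (4 − 0)/8 = 0.5.
Midpoints m₁,…,m₈ = 0.25, 0.75, 1.25, 1.75, 2.25, 2.75, 3.25, 3.75.
f(m₁)=2.9921875, f(m₂)=4.7109375, f(m₃)=10.9296875, f(m₄)=26.8984375, f(m₅)=60.8671875, f(m₆)=124.0859375, f(m₇)=230.8046875, f(m₈)=398.2734375.
h·[f(m₁) + f(m₂) + f(m₃) + f(m₄) + f(m₅) + f(m₆) + f(m₇) + f(m₈)] = 0.5·(859.5625) = 429.78125.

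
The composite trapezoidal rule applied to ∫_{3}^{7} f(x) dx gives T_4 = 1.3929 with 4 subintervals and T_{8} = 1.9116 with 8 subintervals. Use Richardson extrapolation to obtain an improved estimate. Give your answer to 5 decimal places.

R = (4·T_{8} − T_4) / 3 = (4·1.9116 − 1.3929)/3 = (6.2535)/3 = 2.08450.

2.08450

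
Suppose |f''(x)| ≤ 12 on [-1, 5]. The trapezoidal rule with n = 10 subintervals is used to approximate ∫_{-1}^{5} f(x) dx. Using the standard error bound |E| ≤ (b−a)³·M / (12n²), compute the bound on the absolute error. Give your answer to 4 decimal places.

2.1600

|E| ≤ (6)³·12 / (12·10²) = 2592/1200 = 2.1600.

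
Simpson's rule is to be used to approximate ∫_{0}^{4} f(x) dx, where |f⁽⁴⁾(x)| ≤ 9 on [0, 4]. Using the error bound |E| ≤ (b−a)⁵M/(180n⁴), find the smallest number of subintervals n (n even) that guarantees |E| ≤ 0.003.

Need 9216/(180n⁴) ≤ 0.003.
n⁴ ≥ 9216/(180·0.003) = 17066.7 ⇒ n ≥ 11.4298, so the smallest even n is 12. (n must be even for Simpson's rule.)

12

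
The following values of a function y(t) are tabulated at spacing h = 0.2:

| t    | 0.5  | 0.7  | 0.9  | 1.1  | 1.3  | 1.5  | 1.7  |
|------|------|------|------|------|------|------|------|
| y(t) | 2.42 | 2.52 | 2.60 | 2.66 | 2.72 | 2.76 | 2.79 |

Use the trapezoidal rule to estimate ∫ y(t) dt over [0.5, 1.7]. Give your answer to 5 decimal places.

h = 0.2, n = 6.
(h/2)·[y₀ + 2y₁ + 2y₂ + 2y₃ + 2y₄ + 2y₅ + y₆] = 0.1·(31.73) = 3.17300.

3.17300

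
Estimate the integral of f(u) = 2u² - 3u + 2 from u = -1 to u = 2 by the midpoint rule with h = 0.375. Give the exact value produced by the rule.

h = (2 − (-1))/8 = 0.375.
Midpoints m₁,…,m₈ = -0.8125, -0.4375, -0.0625, 0.3125, 0.6875, 1.0625, 1.4375, 1.8125.
f(m₁)=5.7578125, f(m₂)=3.6953125, f(m₃)=2.1953125, f(m₄)=1.2578125, f(m₅)=0.8828125, f(m₆)=1.0703125, f(m₇)=1.8203125, f(m₈)=3.1328125.
h·[f(m₁) + f(m₂) + f(m₃) + f(m₄) + f(m₅) + f(m₆) + f(m₇) + f(m₈)] = 0.375·(19.8125) = 7.4296875.

7.4296875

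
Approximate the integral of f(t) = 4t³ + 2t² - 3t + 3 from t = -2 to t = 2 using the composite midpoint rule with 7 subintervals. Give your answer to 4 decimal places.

h = (2 − (-2))/7 = 0.571429.
Midpoints m₁,…,m₇ = -1.714286, -1.142857, -0.571429, 0, 0.571429, 1.142857, 1.714286.
f(m₁)=-6.131195, f(m₂)=3.069971, f(m₃)=4.620991, f(m₄)=3, f(m₅)=2.685131, f(m₆)=8.154519, f(m₇)=23.886297.
h·[f(m₁) + f(m₂) + f(m₃) + f(m₄) + f(m₅) + f(m₆) + f(m₇)] = 0.571429·(39.285714) = 22.4490.

22.4490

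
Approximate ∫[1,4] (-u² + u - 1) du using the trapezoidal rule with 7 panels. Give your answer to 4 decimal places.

-16.5918

h = (4 − 1)/7 = 0.428571.
Nodes u₀,…,u₇ = 1, 1.428571, 1.857143, 2.285714, 2.714286, 3.142857, 3.571429, 4.
f(u) = -u² + u - 1: f₀=-1, f₁=-1.612245, f₂=-2.591837, f₃=-3.938776, f₄=-5.653061, f₅=-7.734694, f₆=-10.183673, f₇=-13.
(h/2)·[f₀ + 2f₁ + 2f₂ + 2f₃ + 2f₄ + 2f₅ + 2f₆ + f₇] = 0.214286·(-77.428571) = -16.5918.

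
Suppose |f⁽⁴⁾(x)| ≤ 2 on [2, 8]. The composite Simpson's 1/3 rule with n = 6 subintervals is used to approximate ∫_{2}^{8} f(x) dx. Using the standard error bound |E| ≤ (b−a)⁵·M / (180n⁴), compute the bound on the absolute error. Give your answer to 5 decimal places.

0.06667

|E| ≤ (6)⁵·2 / (180·6⁴) = 15552/233280 = 0.06667.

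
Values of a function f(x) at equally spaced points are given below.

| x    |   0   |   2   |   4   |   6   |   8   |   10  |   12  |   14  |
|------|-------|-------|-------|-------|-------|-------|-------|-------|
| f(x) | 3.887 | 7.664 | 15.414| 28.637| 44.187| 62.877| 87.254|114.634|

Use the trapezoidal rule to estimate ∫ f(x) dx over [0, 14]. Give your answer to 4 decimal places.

610.5870

h = 2, n = 7.
(h/2)·[y₀ + 2y₁ + 2y₂ + 2y₃ + 2y₄ + 2y₅ + 2y₆ + y₇] = 1·(610.587) = 610.5870.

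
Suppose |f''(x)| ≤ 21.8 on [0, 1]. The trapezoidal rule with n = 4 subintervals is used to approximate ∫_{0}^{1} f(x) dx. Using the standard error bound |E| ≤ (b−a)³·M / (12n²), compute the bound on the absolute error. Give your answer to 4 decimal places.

|E| ≤ (1)³·21.8 / (12·4²) = 21.8/192 = 0.1135.

0.1135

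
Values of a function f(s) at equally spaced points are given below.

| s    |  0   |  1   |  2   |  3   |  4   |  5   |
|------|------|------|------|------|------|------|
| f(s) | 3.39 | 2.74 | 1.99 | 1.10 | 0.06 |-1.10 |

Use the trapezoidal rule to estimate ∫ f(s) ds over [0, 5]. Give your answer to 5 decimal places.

h = 1, n = 5.
(h/2)·[y₀ + 2y₁ + 2y₂ + 2y₃ + 2y₄ + y₅] = 0.5·(14.07) = 7.03500.

7.03500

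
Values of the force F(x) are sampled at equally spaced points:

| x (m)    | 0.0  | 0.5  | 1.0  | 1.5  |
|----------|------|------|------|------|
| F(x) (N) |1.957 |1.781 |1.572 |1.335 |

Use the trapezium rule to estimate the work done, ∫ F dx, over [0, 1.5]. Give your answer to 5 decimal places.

h = 0.5, n = 3.
(h/2)·[y₀ + 2y₁ + 2y₂ + y₃] = 0.25·(9.998) = 2.49950.

2.49950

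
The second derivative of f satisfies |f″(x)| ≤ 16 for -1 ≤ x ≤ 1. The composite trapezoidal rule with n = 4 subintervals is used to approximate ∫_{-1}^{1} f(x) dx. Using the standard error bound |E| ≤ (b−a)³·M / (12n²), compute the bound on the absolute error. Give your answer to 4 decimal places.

|E| ≤ (2)³·16 / (12·4²) = 128/192 = 0.6667.

0.6667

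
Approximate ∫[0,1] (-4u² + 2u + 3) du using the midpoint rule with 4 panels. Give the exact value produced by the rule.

h = (1 − 0)/4 = 0.25.
Midpoints m₁,…,m₄ = 0.125, 0.375, 0.625, 0.875.
f(m₁)=3.1875, f(m₂)=3.1875, f(m₃)=2.6875, f(m₄)=1.6875.
h·[f(m₁) + f(m₂) + f(m₃) + f(m₄)] = 0.25·(10.75) = 2.6875.

2.6875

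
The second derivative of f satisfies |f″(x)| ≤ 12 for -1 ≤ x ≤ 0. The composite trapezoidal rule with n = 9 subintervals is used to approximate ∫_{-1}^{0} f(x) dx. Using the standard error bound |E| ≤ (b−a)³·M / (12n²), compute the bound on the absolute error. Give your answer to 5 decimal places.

|E| ≤ (1)³·12 / (12·9²) = 12/972 = 0.01235.

0.01235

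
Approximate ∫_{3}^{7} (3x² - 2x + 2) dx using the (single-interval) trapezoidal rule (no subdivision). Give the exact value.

316

T = (b−a)/2 · [f(3) + f(7)] = 2·[23 + 135] = 316.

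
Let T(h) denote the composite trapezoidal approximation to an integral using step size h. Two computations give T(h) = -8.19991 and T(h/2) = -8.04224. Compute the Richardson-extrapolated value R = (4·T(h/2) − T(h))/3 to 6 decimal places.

R = (4·T(h/2) − T(h)) / 3 = (4·(-8.04224) − (-8.19991))/3 = (-23.96905)/3 = -7.989683.

-7.989683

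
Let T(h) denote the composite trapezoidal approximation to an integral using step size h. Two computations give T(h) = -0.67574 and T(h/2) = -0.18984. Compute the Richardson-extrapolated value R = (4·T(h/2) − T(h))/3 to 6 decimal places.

R = (4·T(h/2) − T(h)) / 3 = (4·(-0.18984) − (-0.67574))/3 = (-0.08362)/3 = -0.027873.

-0.027873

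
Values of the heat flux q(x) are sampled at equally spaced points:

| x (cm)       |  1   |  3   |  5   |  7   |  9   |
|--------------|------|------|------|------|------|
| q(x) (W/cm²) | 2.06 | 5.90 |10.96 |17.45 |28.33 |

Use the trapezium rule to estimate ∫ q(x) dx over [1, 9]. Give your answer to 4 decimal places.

h = 2, n = 4.
(h/2)·[y₀ + 2y₁ + 2y₂ + 2y₃ + y₄] = 1·(99.01) = 99.0100.

99.0100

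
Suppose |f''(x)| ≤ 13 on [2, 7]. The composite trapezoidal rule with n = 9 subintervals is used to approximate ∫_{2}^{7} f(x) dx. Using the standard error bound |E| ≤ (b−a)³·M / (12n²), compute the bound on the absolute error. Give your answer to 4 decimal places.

|E| ≤ (5)³·13 / (12·9²) = 1625/972 = 1.6718.

1.6718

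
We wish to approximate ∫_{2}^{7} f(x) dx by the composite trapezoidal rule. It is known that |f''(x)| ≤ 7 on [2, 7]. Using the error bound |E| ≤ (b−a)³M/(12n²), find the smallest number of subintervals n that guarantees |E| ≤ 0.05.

39

Need 875/(12n²) ≤ 0.05.
n² ≥ 875/(12·0.05) = 1458.33 ⇒ n ≥ 38.1881, so the smallest n is 39.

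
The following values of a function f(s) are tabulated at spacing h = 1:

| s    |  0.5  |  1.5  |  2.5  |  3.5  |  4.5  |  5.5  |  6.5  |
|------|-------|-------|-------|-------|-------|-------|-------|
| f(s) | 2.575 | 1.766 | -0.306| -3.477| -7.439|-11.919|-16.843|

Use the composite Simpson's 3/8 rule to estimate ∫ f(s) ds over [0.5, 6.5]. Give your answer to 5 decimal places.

h = 1, n = 6.
(3h/8)·[y₀ + 3y₁ + 3y₂ + 2y₃ + 3y₄ + 3y₅ + y₆] = 0.375·(-74.916) = -28.09350.

-28.09350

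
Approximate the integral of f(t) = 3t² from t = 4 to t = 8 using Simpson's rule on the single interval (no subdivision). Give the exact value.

S = (b−a)/6 · [f(4) + 4f(6) + f(8)] = 0.666667·[48 + 4·108 + 192] = 448.

448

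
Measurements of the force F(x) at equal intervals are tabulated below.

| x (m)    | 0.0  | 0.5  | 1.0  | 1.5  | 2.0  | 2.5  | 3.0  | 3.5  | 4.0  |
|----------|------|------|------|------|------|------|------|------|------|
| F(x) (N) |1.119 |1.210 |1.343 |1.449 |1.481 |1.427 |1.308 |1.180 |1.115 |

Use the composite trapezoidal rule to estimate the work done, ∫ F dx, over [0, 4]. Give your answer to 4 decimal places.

h = 0.5, n = 8.
(h/2)·[y₀ + 2y₁ + 2y₂ + 2y₃ + 2y₄ + 2y₅ + 2y₆ + 2y₇ + y₈] = 0.25·(21.030) = 5.2575.

5.2575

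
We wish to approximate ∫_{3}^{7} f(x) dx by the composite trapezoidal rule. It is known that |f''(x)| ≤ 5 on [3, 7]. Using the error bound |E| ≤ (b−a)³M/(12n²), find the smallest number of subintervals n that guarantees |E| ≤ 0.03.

Need 320/(12n²) ≤ 0.03.
n² ≥ 320/(12·0.03) = 888.889 ⇒ n ≥ 29.8142, so the smallest n is 30.

30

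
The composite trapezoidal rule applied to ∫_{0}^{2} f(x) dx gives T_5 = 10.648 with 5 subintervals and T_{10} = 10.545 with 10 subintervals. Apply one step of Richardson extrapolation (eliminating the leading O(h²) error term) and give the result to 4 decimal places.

10.5107

R = (4·T_{10} − T_5) / 3 = (4·10.545 − 10.648)/3 = (31.532)/3 = 10.5107.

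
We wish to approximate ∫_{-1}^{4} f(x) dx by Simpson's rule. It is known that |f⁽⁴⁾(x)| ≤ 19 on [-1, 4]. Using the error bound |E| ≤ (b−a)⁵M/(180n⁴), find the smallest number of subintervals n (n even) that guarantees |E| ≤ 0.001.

Need 59375/(180n⁴) ≤ 0.001.
n⁴ ≥ 59375/(180·0.001) = 329861 ⇒ n ≥ 23.9653, so the smallest even n is 24. (n must be even for Simpson's rule.)

24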